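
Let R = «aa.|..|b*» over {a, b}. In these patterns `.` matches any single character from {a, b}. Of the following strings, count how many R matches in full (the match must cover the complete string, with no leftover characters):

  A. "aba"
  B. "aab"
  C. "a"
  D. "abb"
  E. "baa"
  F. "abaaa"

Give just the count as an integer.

1

A → no match
B → match
C → no match
D → no match
E → no match
F → no match
Total matched: 1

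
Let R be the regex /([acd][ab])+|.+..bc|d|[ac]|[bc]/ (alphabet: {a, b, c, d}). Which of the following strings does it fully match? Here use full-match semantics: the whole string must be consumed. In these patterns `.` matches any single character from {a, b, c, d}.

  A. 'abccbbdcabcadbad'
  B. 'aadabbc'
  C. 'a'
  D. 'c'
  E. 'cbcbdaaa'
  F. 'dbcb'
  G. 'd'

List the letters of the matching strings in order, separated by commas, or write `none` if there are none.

A → no match
B → match
C → match
D → match
E → match
F → match
G → match

B, C, D, E, F, G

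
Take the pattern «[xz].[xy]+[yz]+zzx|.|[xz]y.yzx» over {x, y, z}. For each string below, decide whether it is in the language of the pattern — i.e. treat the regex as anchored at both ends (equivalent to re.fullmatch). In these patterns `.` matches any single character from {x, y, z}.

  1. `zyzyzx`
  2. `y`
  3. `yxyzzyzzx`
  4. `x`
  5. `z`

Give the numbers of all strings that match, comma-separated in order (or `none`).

1. `zyzyzx` → match
2. `y` → match
3. `yxyzzyzzx` → no match
4. `x` → match
5. `z` → match

1, 2, 4, 5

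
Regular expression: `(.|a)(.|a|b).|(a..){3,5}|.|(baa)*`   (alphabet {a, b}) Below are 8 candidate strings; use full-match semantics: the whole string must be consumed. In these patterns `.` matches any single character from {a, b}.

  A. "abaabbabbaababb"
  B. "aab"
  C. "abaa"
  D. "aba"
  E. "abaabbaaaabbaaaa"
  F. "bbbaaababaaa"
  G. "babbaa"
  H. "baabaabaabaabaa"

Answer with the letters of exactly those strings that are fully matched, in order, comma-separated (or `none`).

A, B, D, H

A → match
B → match
C → no match
D → match
E → no match
F → no match
G → no match
H → match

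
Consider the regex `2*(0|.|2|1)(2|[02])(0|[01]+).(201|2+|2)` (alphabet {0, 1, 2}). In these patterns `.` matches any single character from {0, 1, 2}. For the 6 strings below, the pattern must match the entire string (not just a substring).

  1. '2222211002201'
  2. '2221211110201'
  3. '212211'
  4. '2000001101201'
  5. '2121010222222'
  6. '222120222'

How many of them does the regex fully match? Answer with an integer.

5

1 → match
2 → match
3 → no match
4 → match
5 → match
6 → match
Total matched: 5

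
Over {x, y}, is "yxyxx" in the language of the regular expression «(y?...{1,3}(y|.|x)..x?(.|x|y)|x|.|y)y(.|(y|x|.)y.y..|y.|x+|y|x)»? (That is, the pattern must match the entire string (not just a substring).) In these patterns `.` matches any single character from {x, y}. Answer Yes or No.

No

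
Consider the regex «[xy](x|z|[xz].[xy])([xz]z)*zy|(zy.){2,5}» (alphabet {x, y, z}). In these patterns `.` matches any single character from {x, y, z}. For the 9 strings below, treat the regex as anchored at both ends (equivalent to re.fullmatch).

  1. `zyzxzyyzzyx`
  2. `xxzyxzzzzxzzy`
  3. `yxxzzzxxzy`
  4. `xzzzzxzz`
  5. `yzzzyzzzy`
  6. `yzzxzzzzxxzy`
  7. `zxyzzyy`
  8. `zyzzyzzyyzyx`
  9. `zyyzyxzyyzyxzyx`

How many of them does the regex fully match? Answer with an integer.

2

1 → no match
2 → no match
3 → no match
4 → no match
5 → no match
6 → no match
7 → no match
8 → match
9 → match
Total matched: 2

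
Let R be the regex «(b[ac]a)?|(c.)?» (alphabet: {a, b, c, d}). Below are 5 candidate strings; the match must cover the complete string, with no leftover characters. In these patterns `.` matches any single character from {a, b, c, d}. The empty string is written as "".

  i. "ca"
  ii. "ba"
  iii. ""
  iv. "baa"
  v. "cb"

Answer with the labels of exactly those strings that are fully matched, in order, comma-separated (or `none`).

i, iii, iv, v

i. "ca" → match
ii. "ba" → no match
iii. "" → match
iv. "baa" → match
v. "cb" → match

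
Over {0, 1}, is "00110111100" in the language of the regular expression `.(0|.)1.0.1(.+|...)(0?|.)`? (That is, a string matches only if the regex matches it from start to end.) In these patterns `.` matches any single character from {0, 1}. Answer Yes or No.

Yes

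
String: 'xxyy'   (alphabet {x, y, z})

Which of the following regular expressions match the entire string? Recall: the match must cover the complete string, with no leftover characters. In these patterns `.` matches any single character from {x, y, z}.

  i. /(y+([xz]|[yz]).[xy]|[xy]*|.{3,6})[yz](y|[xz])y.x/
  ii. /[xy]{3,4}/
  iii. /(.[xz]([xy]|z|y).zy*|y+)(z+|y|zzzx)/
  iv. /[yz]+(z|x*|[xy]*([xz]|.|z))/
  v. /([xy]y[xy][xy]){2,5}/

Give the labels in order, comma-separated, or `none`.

ii

i → no match — must end with 'x'
ii → match
iii → no match
iv → no match
v → no match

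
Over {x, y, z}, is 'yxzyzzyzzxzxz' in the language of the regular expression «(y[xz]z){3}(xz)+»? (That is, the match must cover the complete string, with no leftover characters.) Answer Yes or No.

Yes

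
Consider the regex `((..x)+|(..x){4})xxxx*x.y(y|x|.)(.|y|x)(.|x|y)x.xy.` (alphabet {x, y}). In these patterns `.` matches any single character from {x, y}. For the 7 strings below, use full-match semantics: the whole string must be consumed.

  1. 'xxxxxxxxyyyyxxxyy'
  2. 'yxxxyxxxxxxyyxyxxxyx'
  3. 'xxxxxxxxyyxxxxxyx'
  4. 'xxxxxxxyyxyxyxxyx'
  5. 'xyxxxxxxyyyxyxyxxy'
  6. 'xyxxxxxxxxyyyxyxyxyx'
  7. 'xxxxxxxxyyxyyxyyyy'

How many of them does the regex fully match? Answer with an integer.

4

1 → match
2 → match
3 → match
4 → no match
5 → no match
6 → match
7 → no match
Total matched: 4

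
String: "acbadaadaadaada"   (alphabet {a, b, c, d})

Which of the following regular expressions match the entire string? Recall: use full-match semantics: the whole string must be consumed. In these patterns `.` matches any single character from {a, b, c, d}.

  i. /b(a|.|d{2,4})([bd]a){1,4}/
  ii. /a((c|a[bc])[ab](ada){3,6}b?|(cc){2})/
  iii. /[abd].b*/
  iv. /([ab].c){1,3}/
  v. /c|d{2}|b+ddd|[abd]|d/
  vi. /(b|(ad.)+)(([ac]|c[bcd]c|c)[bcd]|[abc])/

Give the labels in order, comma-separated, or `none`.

ii

i → no match — must start with "b"
ii → match
iii → no match
iv → no match — must end with "c"
v → no match
vi → no match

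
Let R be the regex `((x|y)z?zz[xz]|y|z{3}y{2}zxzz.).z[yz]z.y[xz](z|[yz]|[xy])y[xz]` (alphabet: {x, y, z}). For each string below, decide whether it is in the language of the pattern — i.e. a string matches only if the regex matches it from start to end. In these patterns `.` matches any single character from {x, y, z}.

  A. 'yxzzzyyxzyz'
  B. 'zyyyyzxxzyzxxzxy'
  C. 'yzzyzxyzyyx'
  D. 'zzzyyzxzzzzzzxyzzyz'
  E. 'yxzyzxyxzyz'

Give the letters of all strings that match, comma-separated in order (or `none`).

A, C, E

A. 'yxzzzyyxzyz' → match
B → no match
C. 'yzzyzxyzyyx' → match
D → no match
E. 'yxzyzxyxzyz' → match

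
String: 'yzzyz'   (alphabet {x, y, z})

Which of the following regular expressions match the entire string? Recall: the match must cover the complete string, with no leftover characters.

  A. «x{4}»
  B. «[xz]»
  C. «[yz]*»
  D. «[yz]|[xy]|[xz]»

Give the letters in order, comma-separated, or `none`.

A → no match — must start with 'x'
B → no match
C → match
D → no match

C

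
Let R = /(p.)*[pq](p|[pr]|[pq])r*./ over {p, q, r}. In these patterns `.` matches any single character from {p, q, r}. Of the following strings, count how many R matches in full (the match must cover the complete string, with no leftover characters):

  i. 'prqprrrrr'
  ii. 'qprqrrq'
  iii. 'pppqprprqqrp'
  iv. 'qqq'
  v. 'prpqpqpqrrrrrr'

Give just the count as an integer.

i → match
ii → no match
iii → match
iv → match
v → match
Total matched: 4

4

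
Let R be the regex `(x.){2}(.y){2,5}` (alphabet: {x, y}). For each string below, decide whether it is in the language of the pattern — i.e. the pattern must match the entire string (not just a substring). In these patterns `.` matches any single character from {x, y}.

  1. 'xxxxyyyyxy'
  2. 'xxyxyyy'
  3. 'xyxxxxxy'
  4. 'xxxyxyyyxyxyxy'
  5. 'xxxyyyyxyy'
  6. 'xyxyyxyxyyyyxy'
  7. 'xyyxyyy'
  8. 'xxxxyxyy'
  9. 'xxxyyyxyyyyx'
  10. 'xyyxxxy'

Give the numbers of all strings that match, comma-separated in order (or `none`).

1, 4

1 → match
2 → no match
3 → no match
4 → match
5 → no match
6 → no match
7 → no match
8 → no match
9 → no match — must end with 'y'
10 → no match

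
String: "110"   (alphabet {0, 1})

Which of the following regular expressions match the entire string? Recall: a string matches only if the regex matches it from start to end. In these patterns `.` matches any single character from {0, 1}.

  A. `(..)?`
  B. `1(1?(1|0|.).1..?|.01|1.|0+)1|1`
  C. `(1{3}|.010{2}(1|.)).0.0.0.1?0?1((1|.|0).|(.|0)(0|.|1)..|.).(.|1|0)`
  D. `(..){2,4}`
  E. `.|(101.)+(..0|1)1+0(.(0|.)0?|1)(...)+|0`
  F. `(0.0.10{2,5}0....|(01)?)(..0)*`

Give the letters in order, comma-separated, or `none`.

A → no match
B → no match — must end with "1"
C → no match
D → no match
E → no match
F → match

F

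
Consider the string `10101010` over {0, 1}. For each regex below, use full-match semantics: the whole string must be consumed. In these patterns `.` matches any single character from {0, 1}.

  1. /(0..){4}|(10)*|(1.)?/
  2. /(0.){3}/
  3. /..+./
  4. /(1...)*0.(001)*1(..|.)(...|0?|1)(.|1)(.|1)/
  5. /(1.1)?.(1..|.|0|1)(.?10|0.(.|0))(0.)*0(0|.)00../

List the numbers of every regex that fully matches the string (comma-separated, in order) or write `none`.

1 → match
2 → no match — must start with `0`
3 → match
4 → no match
5 → no match

1, 3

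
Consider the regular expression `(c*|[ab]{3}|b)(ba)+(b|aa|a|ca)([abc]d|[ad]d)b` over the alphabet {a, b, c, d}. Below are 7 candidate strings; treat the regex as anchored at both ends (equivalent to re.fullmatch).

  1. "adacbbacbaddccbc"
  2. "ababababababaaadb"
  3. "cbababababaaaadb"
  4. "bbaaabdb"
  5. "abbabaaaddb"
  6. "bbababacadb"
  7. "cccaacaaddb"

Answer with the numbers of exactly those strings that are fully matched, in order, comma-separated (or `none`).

2, 3, 4

1 → no match — must end with "db"
2 → match
3 → match
4 → match
5 → no match
6 → no match
7 → no match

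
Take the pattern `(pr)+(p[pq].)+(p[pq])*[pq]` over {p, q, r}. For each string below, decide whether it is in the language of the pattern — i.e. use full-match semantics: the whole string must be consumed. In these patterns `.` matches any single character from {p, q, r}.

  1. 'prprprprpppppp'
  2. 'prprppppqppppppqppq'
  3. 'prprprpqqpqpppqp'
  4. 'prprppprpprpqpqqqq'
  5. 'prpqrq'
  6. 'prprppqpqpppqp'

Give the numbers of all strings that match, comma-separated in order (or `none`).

1 → match
2 → match
3 → match
4 → no match
5 → match
6 → match

1, 2, 3, 5, 6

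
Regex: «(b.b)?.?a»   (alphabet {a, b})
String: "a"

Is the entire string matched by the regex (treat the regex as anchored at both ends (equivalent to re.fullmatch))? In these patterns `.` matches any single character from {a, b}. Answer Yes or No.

Yes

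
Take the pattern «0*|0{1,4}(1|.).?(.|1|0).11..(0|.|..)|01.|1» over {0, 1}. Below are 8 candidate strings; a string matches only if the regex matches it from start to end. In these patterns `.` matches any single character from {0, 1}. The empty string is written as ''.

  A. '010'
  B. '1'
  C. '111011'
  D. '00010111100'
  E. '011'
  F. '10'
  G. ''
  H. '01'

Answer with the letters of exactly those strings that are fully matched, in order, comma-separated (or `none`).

A → match
B → match
C → no match
D → match
E → match
F → no match
G → match
H → no match

A, B, D, E, G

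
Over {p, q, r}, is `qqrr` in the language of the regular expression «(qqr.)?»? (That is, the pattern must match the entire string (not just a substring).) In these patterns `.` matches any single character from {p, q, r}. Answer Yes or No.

Yes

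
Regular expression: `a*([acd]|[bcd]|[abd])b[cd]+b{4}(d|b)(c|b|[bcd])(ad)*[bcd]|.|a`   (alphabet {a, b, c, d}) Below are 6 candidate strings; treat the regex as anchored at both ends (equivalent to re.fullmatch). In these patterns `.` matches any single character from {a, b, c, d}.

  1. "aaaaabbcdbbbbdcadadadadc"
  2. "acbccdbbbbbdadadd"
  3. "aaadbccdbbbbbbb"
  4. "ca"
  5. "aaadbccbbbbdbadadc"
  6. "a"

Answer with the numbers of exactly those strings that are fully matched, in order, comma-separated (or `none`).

1 → match
2 → match
3 → match
4. "ca" → no match
5 → match
6. "a" → match

1, 2, 3, 5, 6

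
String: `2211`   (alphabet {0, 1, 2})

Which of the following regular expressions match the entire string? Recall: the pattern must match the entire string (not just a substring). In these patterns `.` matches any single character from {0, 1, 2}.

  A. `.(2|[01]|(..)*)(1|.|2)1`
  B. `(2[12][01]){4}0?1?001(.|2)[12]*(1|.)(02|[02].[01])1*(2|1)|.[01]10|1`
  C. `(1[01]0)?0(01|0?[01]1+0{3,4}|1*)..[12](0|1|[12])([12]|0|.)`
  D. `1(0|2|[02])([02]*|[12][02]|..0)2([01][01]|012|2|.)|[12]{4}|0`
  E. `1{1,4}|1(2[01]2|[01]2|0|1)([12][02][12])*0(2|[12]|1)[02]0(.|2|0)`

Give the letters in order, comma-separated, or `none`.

A, D

A → match
B → no match
C → no match
D → match
E → no match — must start with `1`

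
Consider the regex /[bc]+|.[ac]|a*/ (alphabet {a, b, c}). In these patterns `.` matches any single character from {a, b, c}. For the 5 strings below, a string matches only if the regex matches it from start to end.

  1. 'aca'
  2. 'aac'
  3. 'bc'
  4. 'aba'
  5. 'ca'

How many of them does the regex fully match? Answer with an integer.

2

1 → no match
2 → no match
3 → match
4 → no match
5 → match
Total matched: 2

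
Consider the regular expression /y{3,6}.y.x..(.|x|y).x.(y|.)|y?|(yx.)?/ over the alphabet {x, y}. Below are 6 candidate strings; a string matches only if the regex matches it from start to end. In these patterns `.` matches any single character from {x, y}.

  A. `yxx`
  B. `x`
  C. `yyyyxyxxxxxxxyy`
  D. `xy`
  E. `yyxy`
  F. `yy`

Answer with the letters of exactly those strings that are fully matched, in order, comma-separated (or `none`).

A, C

A → match
B → no match
C → match
D → no match
E → no match
F → no match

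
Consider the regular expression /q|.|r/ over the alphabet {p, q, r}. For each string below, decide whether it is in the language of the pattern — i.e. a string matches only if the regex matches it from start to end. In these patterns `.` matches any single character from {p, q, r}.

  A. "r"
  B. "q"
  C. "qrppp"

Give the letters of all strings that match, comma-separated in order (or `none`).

A → match
B → match
C → no match

A, B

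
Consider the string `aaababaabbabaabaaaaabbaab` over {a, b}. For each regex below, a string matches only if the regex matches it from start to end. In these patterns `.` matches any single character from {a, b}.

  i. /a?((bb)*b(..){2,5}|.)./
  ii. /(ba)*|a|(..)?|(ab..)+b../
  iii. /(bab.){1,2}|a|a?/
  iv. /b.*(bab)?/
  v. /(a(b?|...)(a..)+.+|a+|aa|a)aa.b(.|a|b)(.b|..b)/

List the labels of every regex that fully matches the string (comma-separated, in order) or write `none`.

v

i → no match
ii → no match
iii → no match
iv → no match — must start with `b`
v → match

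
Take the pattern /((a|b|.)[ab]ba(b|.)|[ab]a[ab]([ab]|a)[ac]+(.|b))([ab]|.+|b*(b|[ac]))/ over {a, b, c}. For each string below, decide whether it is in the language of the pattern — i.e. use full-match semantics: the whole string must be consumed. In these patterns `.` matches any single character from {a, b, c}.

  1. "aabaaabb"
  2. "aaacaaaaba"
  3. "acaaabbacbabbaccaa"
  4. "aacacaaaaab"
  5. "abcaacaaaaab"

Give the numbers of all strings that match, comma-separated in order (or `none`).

1 → match
2 → no match
3 → no match
4 → no match
5 → no match

1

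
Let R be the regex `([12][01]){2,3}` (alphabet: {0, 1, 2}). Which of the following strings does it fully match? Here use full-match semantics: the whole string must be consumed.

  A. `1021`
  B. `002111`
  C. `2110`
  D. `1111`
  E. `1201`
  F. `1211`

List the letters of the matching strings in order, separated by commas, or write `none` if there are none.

A, C, D

A → match
B → no match
C → match
D → match
E → no match
F → no match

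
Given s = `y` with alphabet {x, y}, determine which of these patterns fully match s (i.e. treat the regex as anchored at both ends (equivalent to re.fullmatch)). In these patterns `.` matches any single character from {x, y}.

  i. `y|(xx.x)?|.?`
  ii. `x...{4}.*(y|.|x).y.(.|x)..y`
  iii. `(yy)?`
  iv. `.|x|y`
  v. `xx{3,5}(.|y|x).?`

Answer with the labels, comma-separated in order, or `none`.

i, iv

i → match
ii → no match — must start with `x`
iii → no match
iv → match
v → no match — must start with `xx`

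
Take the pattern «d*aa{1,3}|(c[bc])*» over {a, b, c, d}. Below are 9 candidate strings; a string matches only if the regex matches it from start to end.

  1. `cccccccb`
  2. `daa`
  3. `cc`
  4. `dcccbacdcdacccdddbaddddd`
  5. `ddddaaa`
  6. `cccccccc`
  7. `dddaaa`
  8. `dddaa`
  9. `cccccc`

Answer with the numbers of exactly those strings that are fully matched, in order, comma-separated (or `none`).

1, 2, 3, 5, 6, 7, 8, 9

1. `cccccccb` → match
2. `daa` → match
3. `cc` → match
4 → no match
5. `ddddaaa` → match
6. `cccccccc` → match
7. `dddaaa` → match
8. `dddaa` → match
9. `cccccc` → match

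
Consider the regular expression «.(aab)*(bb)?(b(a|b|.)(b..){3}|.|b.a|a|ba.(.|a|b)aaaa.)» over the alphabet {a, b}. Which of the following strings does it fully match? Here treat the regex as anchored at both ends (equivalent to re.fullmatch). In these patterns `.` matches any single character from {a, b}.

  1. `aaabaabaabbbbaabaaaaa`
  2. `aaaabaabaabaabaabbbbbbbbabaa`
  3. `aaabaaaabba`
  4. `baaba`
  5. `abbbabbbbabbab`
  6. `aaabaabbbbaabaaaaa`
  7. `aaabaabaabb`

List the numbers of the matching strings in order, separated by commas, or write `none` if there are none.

1, 4, 5, 6, 7

1 → match
2 → no match
3 → no match
4 → match
5 → match
6 → match
7 → match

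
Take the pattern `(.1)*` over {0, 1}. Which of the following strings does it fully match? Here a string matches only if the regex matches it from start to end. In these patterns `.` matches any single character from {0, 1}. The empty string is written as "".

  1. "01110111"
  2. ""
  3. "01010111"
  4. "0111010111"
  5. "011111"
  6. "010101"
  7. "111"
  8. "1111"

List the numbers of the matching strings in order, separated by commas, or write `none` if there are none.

1 → match
2 → match
3 → match
4 → match
5 → match
6 → match
7 → no match
8 → match

1, 2, 3, 4, 5, 6, 8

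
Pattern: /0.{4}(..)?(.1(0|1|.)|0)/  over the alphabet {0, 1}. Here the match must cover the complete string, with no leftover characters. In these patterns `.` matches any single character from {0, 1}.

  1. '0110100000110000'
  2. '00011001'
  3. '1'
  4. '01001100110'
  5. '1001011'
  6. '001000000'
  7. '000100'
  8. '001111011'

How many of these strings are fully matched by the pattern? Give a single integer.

1

1 → no match
2 → no match
3 → no match — must start with '0'
4 → no match
5 → no match — must start with '0'
6 → no match
7 → match
8 → no match
Total matched: 1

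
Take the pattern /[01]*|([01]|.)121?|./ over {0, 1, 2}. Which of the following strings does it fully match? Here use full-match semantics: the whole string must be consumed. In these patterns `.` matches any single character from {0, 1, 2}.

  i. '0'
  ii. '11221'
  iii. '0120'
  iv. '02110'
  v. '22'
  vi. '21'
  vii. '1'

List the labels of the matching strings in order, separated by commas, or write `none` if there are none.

i. '0' → match
ii. '11221' → no match
iii. '0120' → no match
iv. '02110' → no match
v. '22' → no match
vi. '21' → no match
vii. '1' → match

i, vii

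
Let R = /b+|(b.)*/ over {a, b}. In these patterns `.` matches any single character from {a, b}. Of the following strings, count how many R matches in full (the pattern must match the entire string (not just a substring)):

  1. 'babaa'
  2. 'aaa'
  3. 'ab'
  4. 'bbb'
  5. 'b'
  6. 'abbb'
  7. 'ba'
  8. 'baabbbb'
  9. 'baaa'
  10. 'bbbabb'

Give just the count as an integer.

4

1 → no match
2 → no match
3 → no match
4 → match
5 → match
6 → no match
7 → match
8 → no match
9 → no match
10 → match
Total matched: 4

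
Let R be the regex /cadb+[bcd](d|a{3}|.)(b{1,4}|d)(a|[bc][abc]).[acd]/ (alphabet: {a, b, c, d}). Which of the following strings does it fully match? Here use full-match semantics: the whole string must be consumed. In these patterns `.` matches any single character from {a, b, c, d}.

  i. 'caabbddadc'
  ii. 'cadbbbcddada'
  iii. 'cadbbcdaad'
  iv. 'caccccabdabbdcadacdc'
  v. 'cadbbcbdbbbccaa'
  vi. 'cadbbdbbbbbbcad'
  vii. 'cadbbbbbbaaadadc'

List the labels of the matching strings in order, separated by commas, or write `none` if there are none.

i → no match — must start with 'cadb'
ii → match
iii → match
iv → no match — must start with 'cadb'
v → no match
vi → match
vii → match

ii, iii, vi, vii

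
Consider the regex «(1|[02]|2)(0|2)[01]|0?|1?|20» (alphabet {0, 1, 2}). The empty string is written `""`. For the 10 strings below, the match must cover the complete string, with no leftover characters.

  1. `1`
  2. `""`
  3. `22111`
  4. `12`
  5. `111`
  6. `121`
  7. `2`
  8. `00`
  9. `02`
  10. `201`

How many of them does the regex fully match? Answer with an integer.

1. `1` → match
2. `""` → match
3. `22111` → no match
4. `12` → no match
5. `111` → no match
6. `121` → match
7. `2` → no match
8. `00` → no match
9. `02` → no match
10. `201` → match
Total matched: 4

4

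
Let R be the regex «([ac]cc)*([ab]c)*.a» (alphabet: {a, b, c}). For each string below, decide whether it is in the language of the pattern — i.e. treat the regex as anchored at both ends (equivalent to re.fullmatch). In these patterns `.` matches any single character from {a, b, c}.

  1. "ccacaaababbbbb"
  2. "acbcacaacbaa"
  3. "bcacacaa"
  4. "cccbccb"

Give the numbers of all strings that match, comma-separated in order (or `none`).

1 → no match — must end with "a"
2 → no match
3 → match
4 → no match — must end with "a"

3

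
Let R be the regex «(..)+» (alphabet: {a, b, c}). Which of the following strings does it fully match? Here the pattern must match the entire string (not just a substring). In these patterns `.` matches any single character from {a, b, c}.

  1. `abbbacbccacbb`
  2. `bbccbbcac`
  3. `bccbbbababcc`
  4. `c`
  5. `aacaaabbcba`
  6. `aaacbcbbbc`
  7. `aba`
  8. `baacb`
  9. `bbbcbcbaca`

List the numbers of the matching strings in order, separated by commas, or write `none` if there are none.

3, 6, 9

1 → no match
2 → no match
3 → match
4 → no match
5 → no match
6 → match
7 → no match
8 → no match
9 → match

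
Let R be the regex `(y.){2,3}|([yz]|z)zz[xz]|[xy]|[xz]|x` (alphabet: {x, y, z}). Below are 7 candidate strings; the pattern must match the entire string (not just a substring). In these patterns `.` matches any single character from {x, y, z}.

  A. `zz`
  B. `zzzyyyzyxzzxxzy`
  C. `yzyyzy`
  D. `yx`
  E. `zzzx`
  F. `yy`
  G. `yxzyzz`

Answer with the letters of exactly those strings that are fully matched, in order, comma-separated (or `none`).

E

A → no match
B → no match
C → no match
D → no match
E → match
F → no match
G → no match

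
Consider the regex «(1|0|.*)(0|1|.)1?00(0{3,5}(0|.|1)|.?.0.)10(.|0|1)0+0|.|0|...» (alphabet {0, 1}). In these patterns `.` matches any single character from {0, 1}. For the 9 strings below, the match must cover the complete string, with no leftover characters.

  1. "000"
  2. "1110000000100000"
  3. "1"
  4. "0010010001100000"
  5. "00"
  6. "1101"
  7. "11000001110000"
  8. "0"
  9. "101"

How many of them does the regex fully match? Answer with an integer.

1 → match
2 → match
3 → match
4 → no match
5 → no match
6 → no match
7 → no match
8 → match
9 → match
Total matched: 5

5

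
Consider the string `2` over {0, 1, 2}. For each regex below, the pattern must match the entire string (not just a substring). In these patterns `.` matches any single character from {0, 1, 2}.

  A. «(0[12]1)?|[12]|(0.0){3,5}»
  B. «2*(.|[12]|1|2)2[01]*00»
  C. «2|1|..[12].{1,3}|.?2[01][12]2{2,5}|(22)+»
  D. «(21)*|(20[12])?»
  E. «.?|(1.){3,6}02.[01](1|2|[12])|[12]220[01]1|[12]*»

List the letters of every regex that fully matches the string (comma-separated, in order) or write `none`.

A, C, E

A → match
B → no match — must end with `00`
C → match
D → no match
E → match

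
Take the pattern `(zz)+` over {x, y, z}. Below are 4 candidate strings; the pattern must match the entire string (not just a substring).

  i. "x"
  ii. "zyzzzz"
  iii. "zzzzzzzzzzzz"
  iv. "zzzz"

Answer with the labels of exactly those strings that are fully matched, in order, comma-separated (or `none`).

iii, iv

i → no match — must start with "zz"
ii → no match — must start with "zz"
iii → match
iv → match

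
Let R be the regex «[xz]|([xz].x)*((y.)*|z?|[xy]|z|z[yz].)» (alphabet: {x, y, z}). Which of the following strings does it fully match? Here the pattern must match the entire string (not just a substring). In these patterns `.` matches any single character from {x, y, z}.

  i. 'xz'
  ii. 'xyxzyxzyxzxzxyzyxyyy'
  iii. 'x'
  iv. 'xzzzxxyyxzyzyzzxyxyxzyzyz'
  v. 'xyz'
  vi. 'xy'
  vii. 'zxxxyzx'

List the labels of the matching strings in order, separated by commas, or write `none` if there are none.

iii

i → no match
ii → no match
iii → match
iv → no match
v → no match
vi → no match
vii → no match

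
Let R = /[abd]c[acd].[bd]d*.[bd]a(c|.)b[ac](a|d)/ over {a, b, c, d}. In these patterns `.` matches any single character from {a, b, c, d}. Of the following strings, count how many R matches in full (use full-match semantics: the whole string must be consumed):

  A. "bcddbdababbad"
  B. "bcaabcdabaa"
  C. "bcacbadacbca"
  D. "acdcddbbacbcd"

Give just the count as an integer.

3

A → match
B → no match
C → match
D → match
Total matched: 3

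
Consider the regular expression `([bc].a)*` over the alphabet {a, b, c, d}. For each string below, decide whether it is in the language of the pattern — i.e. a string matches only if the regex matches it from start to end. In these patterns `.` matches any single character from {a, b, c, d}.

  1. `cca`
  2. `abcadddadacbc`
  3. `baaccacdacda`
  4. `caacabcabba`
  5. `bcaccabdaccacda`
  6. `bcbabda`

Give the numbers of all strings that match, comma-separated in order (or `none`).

1, 3, 5

1 → match
2 → no match
3 → match
4 → no match
5 → match
6 → no match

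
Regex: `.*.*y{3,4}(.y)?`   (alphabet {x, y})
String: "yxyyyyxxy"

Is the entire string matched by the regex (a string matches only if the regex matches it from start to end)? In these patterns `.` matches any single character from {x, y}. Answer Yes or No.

No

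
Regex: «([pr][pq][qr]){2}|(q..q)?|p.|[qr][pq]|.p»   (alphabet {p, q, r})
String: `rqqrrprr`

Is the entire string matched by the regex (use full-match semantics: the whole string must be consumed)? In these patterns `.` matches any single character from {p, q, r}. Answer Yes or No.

No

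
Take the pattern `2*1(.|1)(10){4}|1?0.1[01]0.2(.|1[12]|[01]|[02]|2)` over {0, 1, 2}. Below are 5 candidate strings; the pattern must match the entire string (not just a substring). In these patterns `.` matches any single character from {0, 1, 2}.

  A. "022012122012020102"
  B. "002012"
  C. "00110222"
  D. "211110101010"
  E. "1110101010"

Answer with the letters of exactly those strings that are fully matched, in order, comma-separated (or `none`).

A → no match
B → no match
C → match
D → no match
E → match

C, E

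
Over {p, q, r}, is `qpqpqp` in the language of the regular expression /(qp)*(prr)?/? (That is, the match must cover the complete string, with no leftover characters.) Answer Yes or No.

Yes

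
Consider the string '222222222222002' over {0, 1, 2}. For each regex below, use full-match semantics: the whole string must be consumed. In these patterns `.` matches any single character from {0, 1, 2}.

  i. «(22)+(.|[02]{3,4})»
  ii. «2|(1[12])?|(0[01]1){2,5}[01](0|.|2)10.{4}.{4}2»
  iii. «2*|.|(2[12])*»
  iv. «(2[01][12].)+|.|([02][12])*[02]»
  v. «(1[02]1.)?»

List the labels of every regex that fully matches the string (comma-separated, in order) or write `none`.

i → match
ii → no match
iii → no match
iv → no match
v → no match

i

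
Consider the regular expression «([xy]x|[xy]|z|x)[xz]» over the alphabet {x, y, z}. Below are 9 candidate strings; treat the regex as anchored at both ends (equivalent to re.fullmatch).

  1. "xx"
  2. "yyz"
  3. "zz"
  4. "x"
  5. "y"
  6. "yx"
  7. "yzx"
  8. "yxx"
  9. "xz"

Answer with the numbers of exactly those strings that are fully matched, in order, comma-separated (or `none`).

1 → match
2 → no match
3 → match
4 → no match
5 → no match
6 → match
7 → no match
8 → match
9 → match

1, 3, 6, 8, 9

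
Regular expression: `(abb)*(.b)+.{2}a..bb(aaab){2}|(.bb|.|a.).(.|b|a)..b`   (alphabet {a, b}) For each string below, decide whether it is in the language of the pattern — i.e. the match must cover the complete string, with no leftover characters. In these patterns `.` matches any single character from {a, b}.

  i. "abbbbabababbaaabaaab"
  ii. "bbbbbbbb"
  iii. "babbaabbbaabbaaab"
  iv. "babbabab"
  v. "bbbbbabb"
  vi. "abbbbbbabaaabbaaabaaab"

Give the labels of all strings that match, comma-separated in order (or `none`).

i → match
ii → match
iii → no match
iv → no match
v → match
vi → match

i, ii, v, vi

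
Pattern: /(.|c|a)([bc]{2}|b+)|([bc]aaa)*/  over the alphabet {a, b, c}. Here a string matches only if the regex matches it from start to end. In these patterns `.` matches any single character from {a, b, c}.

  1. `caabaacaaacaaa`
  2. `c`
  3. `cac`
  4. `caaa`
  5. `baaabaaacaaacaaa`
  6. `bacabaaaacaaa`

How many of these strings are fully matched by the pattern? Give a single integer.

1 → no match
2 → no match
3 → no match
4 → match
5 → match
6 → no match
Total matched: 2

2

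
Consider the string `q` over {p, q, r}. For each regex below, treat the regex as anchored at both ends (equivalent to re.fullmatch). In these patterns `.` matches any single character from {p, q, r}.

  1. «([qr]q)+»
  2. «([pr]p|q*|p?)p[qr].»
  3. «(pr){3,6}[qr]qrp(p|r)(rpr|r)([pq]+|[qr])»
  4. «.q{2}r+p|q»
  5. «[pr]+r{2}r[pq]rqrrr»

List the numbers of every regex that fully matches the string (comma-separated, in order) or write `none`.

1 → no match
2 → no match
3 → no match — must start with `pr`
4 → match
5 → no match — must end with `rqrrr`

4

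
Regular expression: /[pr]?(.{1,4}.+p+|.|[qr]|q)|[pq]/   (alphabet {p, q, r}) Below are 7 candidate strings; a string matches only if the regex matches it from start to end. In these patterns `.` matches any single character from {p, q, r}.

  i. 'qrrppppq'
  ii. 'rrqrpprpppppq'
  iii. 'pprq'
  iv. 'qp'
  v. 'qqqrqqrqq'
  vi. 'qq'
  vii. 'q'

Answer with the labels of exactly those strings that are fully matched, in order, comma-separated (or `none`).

i. 'qrrppppq' → no match
ii → no match
iii. 'pprq' → no match
iv. 'qp' → no match
v. 'qqqrqqrqq' → no match
vi. 'qq' → no match
vii. 'q' → match

vii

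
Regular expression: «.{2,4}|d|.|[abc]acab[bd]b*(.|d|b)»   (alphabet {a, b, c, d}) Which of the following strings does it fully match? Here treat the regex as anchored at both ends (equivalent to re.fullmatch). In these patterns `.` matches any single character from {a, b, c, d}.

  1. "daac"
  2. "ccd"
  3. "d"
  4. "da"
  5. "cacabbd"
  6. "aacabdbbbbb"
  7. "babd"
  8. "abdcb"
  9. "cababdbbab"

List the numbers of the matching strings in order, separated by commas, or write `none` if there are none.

1 → match
2 → match
3 → match
4 → match
5 → match
6 → match
7 → match
8 → no match
9 → no match

1, 2, 3, 4, 5, 6, 7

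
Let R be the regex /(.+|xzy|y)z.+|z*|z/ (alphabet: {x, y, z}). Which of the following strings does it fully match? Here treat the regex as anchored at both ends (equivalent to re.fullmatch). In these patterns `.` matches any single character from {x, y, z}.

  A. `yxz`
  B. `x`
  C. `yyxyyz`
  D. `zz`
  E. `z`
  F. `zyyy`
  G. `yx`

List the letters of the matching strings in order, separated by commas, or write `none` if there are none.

D, E

A → no match
B → no match
C → no match
D → match
E → match
F → no match
G → no match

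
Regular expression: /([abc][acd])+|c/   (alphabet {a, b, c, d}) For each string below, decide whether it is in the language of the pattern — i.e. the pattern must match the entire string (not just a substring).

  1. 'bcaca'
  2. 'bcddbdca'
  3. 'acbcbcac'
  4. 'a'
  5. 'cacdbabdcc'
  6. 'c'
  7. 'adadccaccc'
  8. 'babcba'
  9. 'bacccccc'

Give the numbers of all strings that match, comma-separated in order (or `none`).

3, 5, 6, 7, 8, 9

1 → no match
2 → no match
3 → match
4 → no match
5 → match
6 → match
7 → match
8 → match
9 → match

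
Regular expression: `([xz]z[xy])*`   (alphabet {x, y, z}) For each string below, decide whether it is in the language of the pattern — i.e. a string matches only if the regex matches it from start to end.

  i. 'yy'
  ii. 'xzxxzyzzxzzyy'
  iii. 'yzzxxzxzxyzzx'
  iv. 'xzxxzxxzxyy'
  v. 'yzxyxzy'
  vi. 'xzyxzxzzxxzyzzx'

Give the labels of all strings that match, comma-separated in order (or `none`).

i → no match
ii → no match
iii → no match
iv → no match
v → no match
vi → match

vi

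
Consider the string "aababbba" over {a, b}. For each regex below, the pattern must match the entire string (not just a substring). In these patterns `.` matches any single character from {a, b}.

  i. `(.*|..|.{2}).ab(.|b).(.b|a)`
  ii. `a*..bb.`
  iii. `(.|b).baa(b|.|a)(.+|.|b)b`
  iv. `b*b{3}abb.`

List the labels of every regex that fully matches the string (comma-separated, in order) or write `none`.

i

i → match
ii → no match
iii → no match — must end with "b"
iv → no match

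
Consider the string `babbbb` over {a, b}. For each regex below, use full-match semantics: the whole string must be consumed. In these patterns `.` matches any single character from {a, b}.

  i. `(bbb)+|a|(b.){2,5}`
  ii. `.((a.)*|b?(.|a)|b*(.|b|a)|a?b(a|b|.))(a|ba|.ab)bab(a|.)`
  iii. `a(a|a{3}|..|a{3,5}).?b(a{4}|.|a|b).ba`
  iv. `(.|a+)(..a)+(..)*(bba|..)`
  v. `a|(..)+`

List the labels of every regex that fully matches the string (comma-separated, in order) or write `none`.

i → match
ii → no match
iii → no match — must start with `a`
iv → no match
v → match

i, v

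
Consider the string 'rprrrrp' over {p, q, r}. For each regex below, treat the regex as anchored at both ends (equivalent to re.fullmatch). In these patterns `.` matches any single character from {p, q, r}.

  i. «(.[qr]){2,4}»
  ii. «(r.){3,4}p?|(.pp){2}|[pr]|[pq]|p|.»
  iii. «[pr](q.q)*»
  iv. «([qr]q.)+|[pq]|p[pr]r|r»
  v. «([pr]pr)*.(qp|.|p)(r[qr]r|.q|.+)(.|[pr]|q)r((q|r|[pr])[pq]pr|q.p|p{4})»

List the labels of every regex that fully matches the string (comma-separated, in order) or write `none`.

i → no match
ii → match
iii → no match
iv → no match
v → no match

ii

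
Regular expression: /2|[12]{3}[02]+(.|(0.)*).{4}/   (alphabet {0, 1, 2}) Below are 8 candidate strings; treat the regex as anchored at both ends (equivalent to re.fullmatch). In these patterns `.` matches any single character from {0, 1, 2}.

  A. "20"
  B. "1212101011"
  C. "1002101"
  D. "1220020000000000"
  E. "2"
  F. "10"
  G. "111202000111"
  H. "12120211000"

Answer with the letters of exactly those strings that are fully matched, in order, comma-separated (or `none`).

A. "20" → no match
B. "1212101011" → no match
C. "1002101" → no match
D → match
E. "2" → match
F. "10" → no match
G. "111202000111" → match
H. "12120211000" → match

D, E, G, H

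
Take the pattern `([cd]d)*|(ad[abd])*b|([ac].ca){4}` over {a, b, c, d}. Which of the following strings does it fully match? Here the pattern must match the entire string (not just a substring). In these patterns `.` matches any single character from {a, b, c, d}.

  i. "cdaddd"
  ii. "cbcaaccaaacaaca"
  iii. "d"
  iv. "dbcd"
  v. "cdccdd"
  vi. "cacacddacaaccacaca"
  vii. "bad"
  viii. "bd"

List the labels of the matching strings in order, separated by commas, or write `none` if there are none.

i → no match
ii → no match
iii → no match
iv → no match
v → no match
vi → no match
vii → no match
viii → no match

none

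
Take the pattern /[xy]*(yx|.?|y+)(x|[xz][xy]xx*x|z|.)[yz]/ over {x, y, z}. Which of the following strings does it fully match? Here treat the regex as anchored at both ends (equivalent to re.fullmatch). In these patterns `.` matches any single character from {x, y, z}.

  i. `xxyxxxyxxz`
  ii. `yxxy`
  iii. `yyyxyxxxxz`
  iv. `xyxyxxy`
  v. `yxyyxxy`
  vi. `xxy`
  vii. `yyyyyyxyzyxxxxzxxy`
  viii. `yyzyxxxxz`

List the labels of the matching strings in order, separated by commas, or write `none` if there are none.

i, ii, iii, iv, v, vi, viii

i → match
ii → match
iii → match
iv → match
v → match
vi → match
vii → no match
viii → match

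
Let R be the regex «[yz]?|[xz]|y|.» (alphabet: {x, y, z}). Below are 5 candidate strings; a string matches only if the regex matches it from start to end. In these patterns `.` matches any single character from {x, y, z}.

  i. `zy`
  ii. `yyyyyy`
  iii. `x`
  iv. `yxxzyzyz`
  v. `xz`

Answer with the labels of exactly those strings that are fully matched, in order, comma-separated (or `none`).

iii

i → no match
ii → no match
iii → match
iv → no match
v → no match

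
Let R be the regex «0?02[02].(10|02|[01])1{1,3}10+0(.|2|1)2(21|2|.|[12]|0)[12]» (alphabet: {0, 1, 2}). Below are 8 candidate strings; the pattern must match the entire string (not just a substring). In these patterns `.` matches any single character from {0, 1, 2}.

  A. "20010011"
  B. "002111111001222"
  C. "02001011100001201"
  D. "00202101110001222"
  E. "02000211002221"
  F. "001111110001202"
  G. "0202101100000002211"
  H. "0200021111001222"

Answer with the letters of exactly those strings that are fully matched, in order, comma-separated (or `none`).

A → no match
B → no match
C → match
D → match
E → match
F → no match
G → match
H → match

C, D, E, G, H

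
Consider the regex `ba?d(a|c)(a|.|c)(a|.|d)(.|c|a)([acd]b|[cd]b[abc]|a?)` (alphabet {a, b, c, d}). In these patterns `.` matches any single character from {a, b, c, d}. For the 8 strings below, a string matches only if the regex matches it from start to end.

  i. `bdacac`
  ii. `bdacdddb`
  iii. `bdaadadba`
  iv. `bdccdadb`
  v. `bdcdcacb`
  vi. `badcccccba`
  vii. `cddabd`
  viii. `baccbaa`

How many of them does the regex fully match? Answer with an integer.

i → match
ii → match
iii → match
iv → match
v → match
vi → match
vii → no match — must start with `b`
viii → no match
Total matched: 6

6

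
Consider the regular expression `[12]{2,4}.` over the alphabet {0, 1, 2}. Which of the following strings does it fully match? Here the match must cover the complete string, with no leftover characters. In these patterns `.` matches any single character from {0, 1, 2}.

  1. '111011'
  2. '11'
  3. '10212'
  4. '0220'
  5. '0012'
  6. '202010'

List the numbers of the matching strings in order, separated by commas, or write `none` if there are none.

1 → no match
2 → no match
3 → no match
4 → no match
5 → no match
6 → no match

none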